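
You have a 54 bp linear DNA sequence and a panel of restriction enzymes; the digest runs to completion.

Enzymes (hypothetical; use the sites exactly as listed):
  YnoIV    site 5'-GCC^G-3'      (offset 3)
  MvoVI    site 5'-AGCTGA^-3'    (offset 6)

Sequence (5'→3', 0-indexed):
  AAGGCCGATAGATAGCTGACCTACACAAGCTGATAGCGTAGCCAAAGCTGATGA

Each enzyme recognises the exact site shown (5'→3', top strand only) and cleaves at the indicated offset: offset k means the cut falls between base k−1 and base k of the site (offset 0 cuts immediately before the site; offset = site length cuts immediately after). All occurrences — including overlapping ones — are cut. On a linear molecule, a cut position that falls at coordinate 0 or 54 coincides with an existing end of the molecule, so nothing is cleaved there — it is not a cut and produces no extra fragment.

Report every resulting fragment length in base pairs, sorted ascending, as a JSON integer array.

[3,6,13,14,18]

Site scan:
  YnoIV GCCG/3: at [3] ⇒ [6]
  MvoVI AGCTGA/6: at [13, 27, 45] ⇒ [19, 33, 51]

All cut coordinates (distinct, sorted): [6, 19, 33, 51]

Fragment lengths:
  [0,6): 6 bp
  [6,19): 13 bp
  [19,33): 14 bp
  [33,51): 18 bp
  [51,54): 3 bp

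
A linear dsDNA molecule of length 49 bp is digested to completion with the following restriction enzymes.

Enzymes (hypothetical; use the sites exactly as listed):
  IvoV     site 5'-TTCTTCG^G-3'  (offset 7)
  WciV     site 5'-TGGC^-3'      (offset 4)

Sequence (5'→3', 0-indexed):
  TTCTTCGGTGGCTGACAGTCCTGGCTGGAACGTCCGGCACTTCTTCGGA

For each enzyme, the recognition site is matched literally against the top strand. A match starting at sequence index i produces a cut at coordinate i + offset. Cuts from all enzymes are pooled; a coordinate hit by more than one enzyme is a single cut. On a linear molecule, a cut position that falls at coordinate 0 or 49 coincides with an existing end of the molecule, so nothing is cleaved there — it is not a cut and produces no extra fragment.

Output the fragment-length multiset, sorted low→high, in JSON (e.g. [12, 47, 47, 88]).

[2,5,7,13,22]

Scan for sites:
  IvoV (TTCTTCGG, off=7): starts [0, 40] → cuts [7, 47]
  WciV (TGGC, off=4): starts [8, 21] → cuts [12, 25]

All cut coordinates (distinct, sorted): [7, 12, 25, 47]

Fragments:
  [0,7): 7 bp
  [7,12): 5 bp
  [12,25): 13 bp
  [25,47): 22 bp
  [47,49): 2 bp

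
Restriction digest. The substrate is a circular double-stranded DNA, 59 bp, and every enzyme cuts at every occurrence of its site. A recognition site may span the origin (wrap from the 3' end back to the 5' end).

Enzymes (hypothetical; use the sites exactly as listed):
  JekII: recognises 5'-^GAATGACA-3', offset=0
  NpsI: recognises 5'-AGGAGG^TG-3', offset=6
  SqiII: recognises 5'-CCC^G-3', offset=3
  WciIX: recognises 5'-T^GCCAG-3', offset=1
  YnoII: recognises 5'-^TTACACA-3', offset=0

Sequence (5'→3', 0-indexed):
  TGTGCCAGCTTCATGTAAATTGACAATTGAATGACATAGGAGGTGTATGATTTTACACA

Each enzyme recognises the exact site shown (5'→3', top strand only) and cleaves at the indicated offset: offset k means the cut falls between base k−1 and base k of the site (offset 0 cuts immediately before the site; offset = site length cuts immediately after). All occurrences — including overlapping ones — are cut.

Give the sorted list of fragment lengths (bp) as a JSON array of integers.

Per-enzyme occurrences:
  JekII GAATGACA/0: at [28] ⇒ [28]
  NpsI AGGAGGTG/6: at [37] ⇒ [43]
  SqiII (CCCG, off=3): no sites
  WciIX TGCCAG/1: at [2] ⇒ [3]
  YnoII TTACACA/0: at [52] ⇒ [52]

Pooled cuts: [3, 28, 43, 52]

Fragment lengths:
  3→28: 25 bp
  28→43: 15 bp
  43→52: 9 bp
  52→3 (wrap): 59-52+3 = 10 bp

[9,10,15,25]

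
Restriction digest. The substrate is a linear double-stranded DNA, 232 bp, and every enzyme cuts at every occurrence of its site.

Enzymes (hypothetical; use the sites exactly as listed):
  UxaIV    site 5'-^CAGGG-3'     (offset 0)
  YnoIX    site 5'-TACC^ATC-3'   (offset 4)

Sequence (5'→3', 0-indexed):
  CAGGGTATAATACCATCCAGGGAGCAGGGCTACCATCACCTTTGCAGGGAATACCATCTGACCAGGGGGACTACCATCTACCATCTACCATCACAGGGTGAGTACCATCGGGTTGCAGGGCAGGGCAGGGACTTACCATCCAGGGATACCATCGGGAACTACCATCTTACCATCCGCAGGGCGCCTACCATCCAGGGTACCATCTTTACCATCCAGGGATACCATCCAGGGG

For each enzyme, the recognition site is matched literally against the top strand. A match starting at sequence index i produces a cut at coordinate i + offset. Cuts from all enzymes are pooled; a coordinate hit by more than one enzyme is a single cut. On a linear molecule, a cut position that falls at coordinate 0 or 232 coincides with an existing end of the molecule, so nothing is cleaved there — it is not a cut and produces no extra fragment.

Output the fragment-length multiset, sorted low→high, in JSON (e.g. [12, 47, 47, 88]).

Scan for sites:
  UxaIV (CAGGG, off=0): starts [0, 17, 24, 44, 62, 93, 115, 120, 125, 140, 176, 192, 213, 226] → cuts [17, 24, 44, 62, 93, 115, 120, 125, 140, 176, 192, 213, 226] (position 0 is a terminus of the linear molecule — no cut)
  YnoIX (TACCATC, off=4): starts [10, 30, 51, 71, 78, 85, 102, 133, 146, 159, 167, 185, 197, 206, 219] → cuts [14, 34, 55, 75, 82, 89, 106, 137, 150, 163, 171, 189, 201, 210, 223]

Pooled cuts: [14, 17, 24, 34, 44, 55, 62, 75, 82, 89, 93, 106, 115, 120, 125, 137, 140, 150, 163, 171, 176, 189, 192, 201, 210, 213, 223, 226]

Fragments:
  [0,14): 14 bp
  [14,17): 3 bp
  [17,24): 7 bp
  [24,34): 10 bp
  [34,44): 10 bp
  [44,55): 11 bp
  [55,62): 7 bp
  [62,75): 13 bp
  [75,82): 7 bp
  [82,89): 7 bp
  [89,93): 4 bp
  [93,106): 13 bp
  [106,115): 9 bp
  [115,120): 5 bp
  [120,125): 5 bp
  [125,137): 12 bp
  [137,140): 3 bp
  [140,150): 10 bp
  [150,163): 13 bp
  [163,171): 8 bp
  [171,176): 5 bp
  [176,189): 13 bp
  [189,192): 3 bp
  [192,201): 9 bp
  [201,210): 9 bp
  [210,213): 3 bp
  [213,223): 10 bp
  [223,226): 3 bp
  [226,232): 6 bp

[3,3,3,3,3,4,5,5,5,6,7,7,7,7,8,9,9,9,10,10,10,10,11,12,13,13,13,13,14]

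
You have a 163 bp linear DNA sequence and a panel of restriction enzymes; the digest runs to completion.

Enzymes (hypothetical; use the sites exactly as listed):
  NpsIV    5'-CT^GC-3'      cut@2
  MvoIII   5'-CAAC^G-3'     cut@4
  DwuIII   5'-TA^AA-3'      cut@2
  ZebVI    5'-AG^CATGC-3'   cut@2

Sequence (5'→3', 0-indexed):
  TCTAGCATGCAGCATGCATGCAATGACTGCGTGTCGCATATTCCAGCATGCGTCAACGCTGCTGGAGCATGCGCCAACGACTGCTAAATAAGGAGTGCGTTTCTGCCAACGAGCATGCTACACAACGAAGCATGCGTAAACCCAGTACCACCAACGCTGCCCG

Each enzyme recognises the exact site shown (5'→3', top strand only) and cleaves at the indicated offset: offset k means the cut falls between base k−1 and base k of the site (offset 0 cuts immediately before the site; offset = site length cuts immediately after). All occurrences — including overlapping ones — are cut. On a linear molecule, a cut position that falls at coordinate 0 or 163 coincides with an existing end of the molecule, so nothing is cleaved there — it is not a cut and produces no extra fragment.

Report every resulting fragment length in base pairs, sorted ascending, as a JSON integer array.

Scan for sites:
  NpsIV CTGC/2: at [26, 58, 80, 102, 156] ⇒ [28, 60, 82, 104, 158]
  MvoIII CAACG/4: at [53, 74, 106, 122, 151] ⇒ [57, 78, 110, 126, 155]
  DwuIII TAAA/2: at [84, 136] ⇒ [86, 138]
  ZebVI AGCATGC/2: at [3, 10, 44, 65, 111, 128] ⇒ [5, 12, 46, 67, 113, 130]

Pooled cuts: [5, 12, 28, 46, 57, 60, 67, 78, 82, 86, 104, 110, 113, 126, 130, 138, 155, 158]

Fragments:
  [0,5): 5 bp
  [5,12): 7 bp
  [12,28): 16 bp
  [28,46): 18 bp
  [46,57): 11 bp
  [57,60): 3 bp
  [60,67): 7 bp
  [67,78): 11 bp
  [78,82): 4 bp
  [82,86): 4 bp
  [86,104): 18 bp
  [104,110): 6 bp
  [110,113): 3 bp
  [113,126): 13 bp
  [126,130): 4 bp
  [130,138): 8 bp
  [138,155): 17 bp
  [155,158): 3 bp
  [158,163): 5 bp

[3,3,3,4,4,4,5,5,6,7,7,8,11,11,13,16,17,18,18]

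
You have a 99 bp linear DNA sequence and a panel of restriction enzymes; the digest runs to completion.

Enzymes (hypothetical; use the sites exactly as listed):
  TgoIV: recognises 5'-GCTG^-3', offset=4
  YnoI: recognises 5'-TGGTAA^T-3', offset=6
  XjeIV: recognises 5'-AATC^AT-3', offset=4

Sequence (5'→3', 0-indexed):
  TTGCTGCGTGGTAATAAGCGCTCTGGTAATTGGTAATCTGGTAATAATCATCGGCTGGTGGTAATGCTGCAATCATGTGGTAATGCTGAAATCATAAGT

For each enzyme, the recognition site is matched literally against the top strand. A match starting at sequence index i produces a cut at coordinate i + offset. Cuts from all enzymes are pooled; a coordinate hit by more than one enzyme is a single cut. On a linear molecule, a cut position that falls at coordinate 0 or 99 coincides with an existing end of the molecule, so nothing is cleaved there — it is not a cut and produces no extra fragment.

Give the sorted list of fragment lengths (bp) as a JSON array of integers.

Site scan:
  TgoIV GCTG/4: at [2, 53, 65, 84] ⇒ [6, 57, 69, 88]
  YnoI TGGTAAT/6: at [8, 23, 30, 38, 58, 77] ⇒ [14, 29, 36, 44, 64, 83]
  XjeIV AATCAT/4: at [45, 70, 89] ⇒ [49, 74, 93]

Pooled cuts: [6, 14, 29, 36, 44, 49, 57, 64, 69, 74, 83, 88, 93]

Fragment lengths:
  [0,6): 6 bp
  [6,14): 8 bp
  [14,29): 15 bp
  [29,36): 7 bp
  [36,44): 8 bp
  [44,49): 5 bp
  [49,57): 8 bp
  [57,64): 7 bp
  [64,69): 5 bp
  [69,74): 5 bp
  [74,83): 9 bp
  [83,88): 5 bp
  [88,93): 5 bp
  [93,99): 6 bp

[5,5,5,5,5,6,6,7,7,8,8,8,9,15]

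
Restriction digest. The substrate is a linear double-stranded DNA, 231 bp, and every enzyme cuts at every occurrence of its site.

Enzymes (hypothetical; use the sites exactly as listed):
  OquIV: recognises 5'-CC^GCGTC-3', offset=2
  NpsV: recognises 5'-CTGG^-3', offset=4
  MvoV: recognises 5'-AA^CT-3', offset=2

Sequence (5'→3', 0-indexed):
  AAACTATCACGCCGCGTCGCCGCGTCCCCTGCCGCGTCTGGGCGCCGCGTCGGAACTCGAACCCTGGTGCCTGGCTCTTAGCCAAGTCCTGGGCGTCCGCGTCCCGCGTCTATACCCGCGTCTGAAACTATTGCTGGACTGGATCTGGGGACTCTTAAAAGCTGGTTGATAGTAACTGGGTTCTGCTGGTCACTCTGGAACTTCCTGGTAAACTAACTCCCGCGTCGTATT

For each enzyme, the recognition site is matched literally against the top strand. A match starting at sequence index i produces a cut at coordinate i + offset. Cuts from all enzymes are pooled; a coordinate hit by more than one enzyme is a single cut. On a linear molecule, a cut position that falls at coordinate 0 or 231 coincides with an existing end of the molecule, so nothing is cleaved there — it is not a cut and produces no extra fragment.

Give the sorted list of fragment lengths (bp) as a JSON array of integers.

[2,3,4,4,4,5,5,5,6,6,7,7,8,8,8,9,9,10,10,10,10,10,10,12,12,12,17,18]

Scan for sites:
  OquIV CCGCGTC/2: at [11, 19, 31, 44, 96, 103, 115, 219] ⇒ [13, 21, 33, 46, 98, 105, 117, 221]
  NpsV CTGG/4: at [37, 63, 70, 88, 133, 138, 144, 161, 175, 185, 194, 204] ⇒ [41, 67, 74, 92, 137, 142, 148, 165, 179, 189, 198, 208]
  MvoV AACT/2: at [1, 53, 125, 173, 198, 210, 214] ⇒ [3, 55, 127, 175, 200, 212, 216]

Pooled cuts: [3, 13, 21, 33, 41, 46, 55, 67, 74, 92, 98, 105, 117, 127, 137, 142, 148, 165, 175, 179, 189, 198, 200, 208, 212, 216, 221]

Fragments:
  [0,3): 3 bp
  [3,13): 10 bp
  [13,21): 8 bp
  [21,33): 12 bp
  [33,41): 8 bp
  [41,46): 5 bp
  [46,55): 9 bp
  [55,67): 12 bp
  [67,74): 7 bp
  [74,92): 18 bp
  [92,98): 6 bp
  [98,105): 7 bp
  [105,117): 12 bp
  [117,127): 10 bp
  [127,137): 10 bp
  [137,142): 5 bp
  [142,148): 6 bp
  [148,165): 17 bp
  [165,175): 10 bp
  [175,179): 4 bp
  [179,189): 10 bp
  [189,198): 9 bp
  [198,200): 2 bp
  [200,208): 8 bp
  [208,212): 4 bp
  [212,216): 4 bp
  [216,221): 5 bp
  [221,231): 10 bp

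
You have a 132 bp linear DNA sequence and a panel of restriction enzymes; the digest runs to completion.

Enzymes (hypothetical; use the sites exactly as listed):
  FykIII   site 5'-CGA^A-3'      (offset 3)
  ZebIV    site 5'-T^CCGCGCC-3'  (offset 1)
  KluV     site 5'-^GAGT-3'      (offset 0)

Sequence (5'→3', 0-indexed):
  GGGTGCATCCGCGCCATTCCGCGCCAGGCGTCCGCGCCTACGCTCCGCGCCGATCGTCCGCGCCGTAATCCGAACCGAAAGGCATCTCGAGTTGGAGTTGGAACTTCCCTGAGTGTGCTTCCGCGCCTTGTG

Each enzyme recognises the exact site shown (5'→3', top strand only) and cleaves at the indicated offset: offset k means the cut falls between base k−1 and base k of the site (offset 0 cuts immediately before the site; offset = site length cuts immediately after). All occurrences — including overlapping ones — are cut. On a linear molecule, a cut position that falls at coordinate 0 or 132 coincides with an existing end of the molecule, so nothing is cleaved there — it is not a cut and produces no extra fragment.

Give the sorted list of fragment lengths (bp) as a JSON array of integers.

Site scan:
  FykIII (CGAA, off=3): starts [70, 75] → cuts [73, 78]
  ZebIV (TCCGCGCC, off=1): starts [7, 17, 30, 43, 56, 119] → cuts [8, 18, 31, 44, 57, 120]
  KluV (GAGT, off=0): starts [88, 94, 110] → cuts [88, 94, 110]

All cut coordinates (distinct, sorted): [8, 18, 31, 44, 57, 73, 78, 88, 94, 110, 120]

Fragments:
  [0,8): 8 bp
  [8,18): 10 bp
  [18,31): 13 bp
  [31,44): 13 bp
  [44,57): 13 bp
  [57,73): 16 bp
  [73,78): 5 bp
  [78,88): 10 bp
  [88,94): 6 bp
  [94,110): 16 bp
  [110,120): 10 bp
  [120,132): 12 bp

[5,6,8,10,10,10,12,13,13,13,16,16]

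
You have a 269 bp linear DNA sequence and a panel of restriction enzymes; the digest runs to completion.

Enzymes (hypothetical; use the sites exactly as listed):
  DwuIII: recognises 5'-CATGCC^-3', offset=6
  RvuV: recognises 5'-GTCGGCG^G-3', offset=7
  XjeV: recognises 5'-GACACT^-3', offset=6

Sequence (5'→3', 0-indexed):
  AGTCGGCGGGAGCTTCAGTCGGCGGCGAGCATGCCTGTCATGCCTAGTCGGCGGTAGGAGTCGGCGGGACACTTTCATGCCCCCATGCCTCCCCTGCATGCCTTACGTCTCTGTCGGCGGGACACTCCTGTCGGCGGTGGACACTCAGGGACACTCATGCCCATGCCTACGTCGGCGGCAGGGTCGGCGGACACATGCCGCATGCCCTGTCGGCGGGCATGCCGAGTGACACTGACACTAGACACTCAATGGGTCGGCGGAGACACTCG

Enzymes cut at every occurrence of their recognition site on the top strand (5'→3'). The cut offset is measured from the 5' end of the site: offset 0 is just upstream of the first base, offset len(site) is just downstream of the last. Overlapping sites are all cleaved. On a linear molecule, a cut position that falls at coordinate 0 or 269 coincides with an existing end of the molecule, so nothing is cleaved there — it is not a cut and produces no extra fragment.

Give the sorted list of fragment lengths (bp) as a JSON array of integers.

Per-enzyme occurrences:
  DwuIII CATGCC/6: at [29, 38, 75, 83, 96, 155, 161, 193, 200, 217] ⇒ [35, 44, 81, 89, 102, 161, 167, 199, 206, 223]
  RvuV GTCGGCGG/7: at [1, 17, 46, 59, 112, 129, 170, 182, 208, 252] ⇒ [8, 24, 53, 66, 119, 136, 177, 189, 215, 259]
  XjeV GACACT/6: at [67, 120, 139, 149, 227, 233, 240, 261] ⇒ [73, 126, 145, 155, 233, 239, 246, 267]

All cut coordinates (distinct, sorted): [8, 24, 35, 44, 53, 66, 73, 81, 89, 102, 119, 126, 136, 145, 155, 161, 167, 177, 189, 199, 206, 215, 223, 233, 239, 246, 259, 267]

Fragments:
  [0,8): 8 bp
  [8,24): 16 bp
  [24,35): 11 bp
  [35,44): 9 bp
  [44,53): 9 bp
  [53,66): 13 bp
  [66,73): 7 bp
  [73,81): 8 bp
  [81,89): 8 bp
  [89,102): 13 bp
  [102,119): 17 bp
  [119,126): 7 bp
  [126,136): 10 bp
  [136,145): 9 bp
  [145,155): 10 bp
  [155,161): 6 bp
  [161,167): 6 bp
  [167,177): 10 bp
  [177,189): 12 bp
  [189,199): 10 bp
  [199,206): 7 bp
  [206,215): 9 bp
  [215,223): 8 bp
  [223,233): 10 bp
  [233,239): 6 bp
  [239,246): 7 bp
  [246,259): 13 bp
  [259,267): 8 bp
  [267,269): 2 bp

[2,6,6,6,7,7,7,7,8,8,8,8,8,9,9,9,9,10,10,10,10,10,11,12,13,13,13,16,17]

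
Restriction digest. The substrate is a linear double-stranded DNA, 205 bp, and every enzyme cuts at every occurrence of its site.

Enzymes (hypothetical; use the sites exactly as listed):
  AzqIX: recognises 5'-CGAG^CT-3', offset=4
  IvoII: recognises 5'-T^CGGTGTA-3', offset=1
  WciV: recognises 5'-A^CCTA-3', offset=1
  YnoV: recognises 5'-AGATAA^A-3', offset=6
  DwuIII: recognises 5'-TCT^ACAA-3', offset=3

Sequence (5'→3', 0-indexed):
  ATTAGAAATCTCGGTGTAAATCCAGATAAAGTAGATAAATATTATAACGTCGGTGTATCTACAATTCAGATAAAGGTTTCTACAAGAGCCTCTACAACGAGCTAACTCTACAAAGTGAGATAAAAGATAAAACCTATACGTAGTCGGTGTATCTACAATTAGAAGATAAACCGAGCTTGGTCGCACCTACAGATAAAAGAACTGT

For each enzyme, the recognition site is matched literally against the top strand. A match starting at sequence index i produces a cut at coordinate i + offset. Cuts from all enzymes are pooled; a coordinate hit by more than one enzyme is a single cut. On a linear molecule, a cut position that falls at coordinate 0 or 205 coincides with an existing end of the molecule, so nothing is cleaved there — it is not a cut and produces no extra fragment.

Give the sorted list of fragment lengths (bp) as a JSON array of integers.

[2,6,7,8,8,8,9,9,10,10,10,11,11,12,12,12,13,14,15,18]

Scan for sites:
  AzqIX CGAGCT/4: at [97, 171] ⇒ [101, 175]
  IvoII TCGGTGTA/1: at [10, 49, 143] ⇒ [11, 50, 144]
  WciV ACCTA/1: at [131, 184] ⇒ [132, 185]
  YnoV AGATAAA/6: at [23, 32, 67, 117, 124, 163, 190] ⇒ [29, 38, 73, 123, 130, 169, 196]
  DwuIII TCTACAA/3: at [57, 78, 90, 106, 151] ⇒ [60, 81, 93, 109, 154]

All cut coordinates (distinct, sorted): [11, 29, 38, 50, 60, 73, 81, 93, 101, 109, 123, 130, 132, 144, 154, 169, 175, 185, 196]

Fragment lengths:
  [0,11): 11 bp
  [11,29): 18 bp
  [29,38): 9 bp
  [38,50): 12 bp
  [50,60): 10 bp
  [60,73): 13 bp
  [73,81): 8 bp
  [81,93): 12 bp
  [93,101): 8 bp
  [101,109): 8 bp
  [109,123): 14 bp
  [123,130): 7 bp
  [130,132): 2 bp
  [132,144): 12 bp
  [144,154): 10 bp
  [154,169): 15 bp
  [169,175): 6 bp
  [175,185): 10 bp
  [185,196): 11 bp
  [196,205): 9 bp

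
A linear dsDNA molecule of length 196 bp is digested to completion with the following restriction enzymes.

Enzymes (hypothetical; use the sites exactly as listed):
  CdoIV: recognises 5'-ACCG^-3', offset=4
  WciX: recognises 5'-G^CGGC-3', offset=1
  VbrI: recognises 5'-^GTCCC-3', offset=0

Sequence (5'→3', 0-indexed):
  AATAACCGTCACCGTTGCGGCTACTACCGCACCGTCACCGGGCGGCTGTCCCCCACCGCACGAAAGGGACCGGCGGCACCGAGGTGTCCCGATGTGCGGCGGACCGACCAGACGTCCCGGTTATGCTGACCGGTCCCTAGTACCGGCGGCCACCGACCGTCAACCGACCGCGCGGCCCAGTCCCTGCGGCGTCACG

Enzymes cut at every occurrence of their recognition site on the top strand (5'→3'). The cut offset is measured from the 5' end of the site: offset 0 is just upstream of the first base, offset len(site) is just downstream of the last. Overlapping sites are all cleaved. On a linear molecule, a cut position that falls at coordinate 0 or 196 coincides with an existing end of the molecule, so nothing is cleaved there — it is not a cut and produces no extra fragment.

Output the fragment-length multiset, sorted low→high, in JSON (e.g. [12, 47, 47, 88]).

Per-enzyme occurrences:
  CdoIV ACCG/4: at [4, 10, 25, 30, 36, 54, 68, 77, 102, 128, 141, 151, 155, 162, 166] ⇒ [8, 14, 29, 34, 40, 58, 72, 81, 106, 132, 145, 155, 159, 166, 170]
  WciX GCGGC/1: at [16, 41, 72, 95, 145, 171, 185] ⇒ [17, 42, 73, 96, 146, 172, 186]
  VbrI GTCCC/0: at [47, 85, 113, 132, 179] ⇒ [47, 85, 113, 132, 179]

Pooled cuts: [8, 14, 17, 29, 34, 40, 42, 47, 58, 72, 73, 81, 85, 96, 106, 113, 132, 145, 146, 155, 159, 166, 170, 172, 179, 186]

Fragment lengths:
  [0,8): 8 bp
  [8,14): 6 bp
  [14,17): 3 bp
  [17,29): 12 bp
  [29,34): 5 bp
  [34,40): 6 bp
  [40,42): 2 bp
  [42,47): 5 bp
  [47,58): 11 bp
  [58,72): 14 bp
  [72,73): 1 bp
  [73,81): 8 bp
  [81,85): 4 bp
  [85,96): 11 bp
  [96,106): 10 bp
  [106,113): 7 bp
  [113,132): 19 bp
  [132,145): 13 bp
  [145,146): 1 bp
  [146,155): 9 bp
  [155,159): 4 bp
  [159,166): 7 bp
  [166,170): 4 bp
  [170,172): 2 bp
  [172,179): 7 bp
  [179,186): 7 bp
  [186,196): 10 bp

[1,1,2,2,3,4,4,4,5,5,6,6,7,7,7,7,8,8,9,10,10,11,11,12,13,14,19]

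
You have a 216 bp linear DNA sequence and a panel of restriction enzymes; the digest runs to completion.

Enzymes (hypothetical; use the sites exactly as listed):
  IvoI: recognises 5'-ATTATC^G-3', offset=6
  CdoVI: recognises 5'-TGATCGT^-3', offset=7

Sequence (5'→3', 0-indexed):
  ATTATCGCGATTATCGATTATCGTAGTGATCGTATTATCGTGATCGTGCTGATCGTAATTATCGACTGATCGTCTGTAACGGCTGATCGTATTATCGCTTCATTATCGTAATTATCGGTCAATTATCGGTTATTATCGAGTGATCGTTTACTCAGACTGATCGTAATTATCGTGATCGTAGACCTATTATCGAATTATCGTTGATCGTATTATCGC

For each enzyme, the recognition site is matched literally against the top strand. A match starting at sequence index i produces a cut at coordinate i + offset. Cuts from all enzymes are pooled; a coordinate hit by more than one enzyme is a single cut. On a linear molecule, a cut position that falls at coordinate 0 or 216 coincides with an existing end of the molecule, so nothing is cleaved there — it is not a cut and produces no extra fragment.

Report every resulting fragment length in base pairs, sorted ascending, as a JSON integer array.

[2,6,6,6,6,7,7,7,8,8,8,9,9,9,9,10,10,10,11,11,11,12,17,17]

Per-enzyme occurrences:
  IvoI ATTATCG/6: at [0, 9, 16, 33, 57, 90, 101, 110, 121, 131, 165, 185, 193, 208] ⇒ [6, 15, 22, 39, 63, 96, 107, 116, 127, 137, 171, 191, 199, 214]
  CdoVI TGATCGT/7: at [26, 40, 49, 66, 83, 140, 157, 172, 201] ⇒ [33, 47, 56, 73, 90, 147, 164, 179, 208]

All cut coordinates (distinct, sorted): [6, 15, 22, 33, 39, 47, 56, 63, 73, 90, 96, 107, 116, 127, 137, 147, 164, 171, 179, 191, 199, 208, 214]

Fragment lengths:
  [0,6): 6 bp
  [6,15): 9 bp
  [15,22): 7 bp
  [22,33): 11 bp
  [33,39): 6 bp
  [39,47): 8 bp
  [47,56): 9 bp
  [56,63): 7 bp
  [63,73): 10 bp
  [73,90): 17 bp
  [90,96): 6 bp
  [96,107): 11 bp
  [107,116): 9 bp
  [116,127): 11 bp
  [127,137): 10 bp
  [137,147): 10 bp
  [147,164): 17 bp
  [164,171): 7 bp
  [171,179): 8 bp
  [179,191): 12 bp
  [191,199): 8 bp
  [199,208): 9 bp
  [208,214): 6 bp
  [214,216): 2 bp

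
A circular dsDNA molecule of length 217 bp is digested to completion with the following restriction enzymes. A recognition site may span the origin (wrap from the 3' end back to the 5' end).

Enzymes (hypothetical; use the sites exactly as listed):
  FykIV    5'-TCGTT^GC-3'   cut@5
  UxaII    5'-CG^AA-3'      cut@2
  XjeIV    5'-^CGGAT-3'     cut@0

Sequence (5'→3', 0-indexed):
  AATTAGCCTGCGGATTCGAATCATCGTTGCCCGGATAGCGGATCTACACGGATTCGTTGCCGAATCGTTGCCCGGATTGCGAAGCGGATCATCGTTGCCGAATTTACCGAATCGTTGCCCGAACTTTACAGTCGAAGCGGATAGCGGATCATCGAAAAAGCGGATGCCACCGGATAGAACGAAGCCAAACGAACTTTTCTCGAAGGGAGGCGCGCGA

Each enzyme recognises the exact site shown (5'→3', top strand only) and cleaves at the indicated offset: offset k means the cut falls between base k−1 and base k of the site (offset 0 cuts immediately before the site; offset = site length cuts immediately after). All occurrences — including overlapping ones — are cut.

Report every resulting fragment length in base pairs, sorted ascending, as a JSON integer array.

Per-enzyme occurrences:
  FykIV (TCGTTGC, off=5): starts [23, 53, 64, 91, 111] → cuts [28, 58, 69, 96, 116]
  UxaII (CGAA, off=2): starts [16, 60, 79, 98, 107, 119, 132, 152, 179, 189, 200, 214] → cuts [18, 62, 81, 100, 109, 121, 134, 154, 181, 191, 202, 216]
  XjeIV (CGGAT, off=0): starts [10, 31, 38, 48, 72, 84, 137, 144, 160, 170] → cuts [10, 31, 38, 48, 72, 84, 137, 144, 160, 170]

Pooled cuts: [10, 18, 28, 31, 38, 48, 58, 62, 69, 72, 81, 84, 96, 100, 109, 116, 121, 134, 137, 144, 154, 160, 170, 181, 191, 202, 216]

Fragment lengths:
  10→18: 8 bp
  18→28: 10 bp
  28→31: 3 bp
  31→38: 7 bp
  38→48: 10 bp
  48→58: 10 bp
  58→62: 4 bp
  62→69: 7 bp
  69→72: 3 bp
  72→81: 9 bp
  81→84: 3 bp
  84→96: 12 bp
  96→100: 4 bp
  100→109: 9 bp
  109→116: 7 bp
  116→121: 5 bp
  121→134: 13 bp
  134→137: 3 bp
  137→144: 7 bp
  144→154: 10 bp
  154→160: 6 bp
  160→170: 10 bp
  170→181: 11 bp
  181→191: 10 bp
  191→202: 11 bp
  202→216: 14 bp
  216→10 (wrap): 217-216+10 = 11 bp

[3,3,3,3,4,4,5,6,7,7,7,7,8,9,9,10,10,10,10,10,10,11,11,11,12,13,14]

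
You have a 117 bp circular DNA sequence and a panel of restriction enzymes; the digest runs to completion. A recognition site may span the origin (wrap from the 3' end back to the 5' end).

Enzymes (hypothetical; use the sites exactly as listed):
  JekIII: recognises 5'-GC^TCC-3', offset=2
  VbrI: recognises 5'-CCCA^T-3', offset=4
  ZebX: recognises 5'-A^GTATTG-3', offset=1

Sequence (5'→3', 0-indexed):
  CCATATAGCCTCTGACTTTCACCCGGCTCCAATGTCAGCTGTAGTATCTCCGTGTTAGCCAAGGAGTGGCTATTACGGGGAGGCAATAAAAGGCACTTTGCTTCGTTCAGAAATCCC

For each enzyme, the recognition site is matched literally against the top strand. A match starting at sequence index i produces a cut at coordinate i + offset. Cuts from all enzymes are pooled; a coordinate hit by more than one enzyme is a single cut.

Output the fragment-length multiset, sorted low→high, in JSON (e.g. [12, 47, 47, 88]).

[24,93]

Scan for sites:
  JekIII GCTCC/2: at [25] ⇒ [27]
  VbrI CCCAT/4: at [116] ⇒ [3]
  ZebX (AGTATTG, off=1): no sites

Pooled cuts: [3, 27]

Fragments:
  3→27: 24 bp
  27→3 (wrap): 117-27+3 = 93 bp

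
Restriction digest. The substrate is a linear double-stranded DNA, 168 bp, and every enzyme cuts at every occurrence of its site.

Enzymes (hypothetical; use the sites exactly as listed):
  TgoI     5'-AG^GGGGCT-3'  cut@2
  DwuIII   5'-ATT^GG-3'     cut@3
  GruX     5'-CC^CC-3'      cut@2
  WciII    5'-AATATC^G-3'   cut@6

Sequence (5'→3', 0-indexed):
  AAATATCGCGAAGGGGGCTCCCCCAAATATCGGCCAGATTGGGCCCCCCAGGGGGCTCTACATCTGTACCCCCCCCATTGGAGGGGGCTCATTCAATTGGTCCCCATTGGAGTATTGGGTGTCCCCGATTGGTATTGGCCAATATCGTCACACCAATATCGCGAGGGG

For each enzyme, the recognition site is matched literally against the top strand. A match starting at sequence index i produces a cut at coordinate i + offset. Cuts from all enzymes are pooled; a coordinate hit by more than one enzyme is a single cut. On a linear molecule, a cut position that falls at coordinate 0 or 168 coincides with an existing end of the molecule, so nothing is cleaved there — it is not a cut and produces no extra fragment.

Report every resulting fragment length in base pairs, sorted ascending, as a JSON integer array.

[1,1,1,1,1,1,1,4,4,5,5,5,5,6,6,6,7,8,8,8,8,9,9,10,14,15,19]

Site scan:
  TgoI (AGGGGGCT, off=2): starts [11, 49, 81] → cuts [13, 51, 83]
  DwuIII (ATTGG, off=3): starts [37, 76, 95, 105, 113, 127, 133] → cuts [40, 79, 98, 108, 116, 130, 136]
  GruX (CCCC, off=2): starts [19, 20, 43, 44, 45, 68, 69, 70, 71, 72, 101, 122] → cuts [21, 22, 45, 46, 47, 70, 71, 72, 73, 74, 103, 124]
  WciII (AATATCG, off=6): starts [1, 25, 140, 154] → cuts [7, 31, 146, 160]

All cut coordinates (distinct, sorted): [7, 13, 21, 22, 31, 40, 45, 46, 47, 51, 70, 71, 72, 73, 74, 79, 83, 98, 103, 108, 116, 124, 130, 136, 146, 160]

Fragments:
  [0,7): 7 bp
  [7,13): 6 bp
  [13,21): 8 bp
  [21,22): 1 bp
  [22,31): 9 bp
  [31,40): 9 bp
  [40,45): 5 bp
  [45,46): 1 bp
  [46,47): 1 bp
  [47,51): 4 bp
  [51,70): 19 bp
  [70,71): 1 bp
  [71,72): 1 bp
  [72,73): 1 bp
  [73,74): 1 bp
  [74,79): 5 bp
  [79,83): 4 bp
  [83,98): 15 bp
  [98,103): 5 bp
  [103,108): 5 bp
  [108,116): 8 bp
  [116,124): 8 bp
  [124,130): 6 bp
  [130,136): 6 bp
  [136,146): 10 bp
  [146,160): 14 bp
  [160,168): 8 bp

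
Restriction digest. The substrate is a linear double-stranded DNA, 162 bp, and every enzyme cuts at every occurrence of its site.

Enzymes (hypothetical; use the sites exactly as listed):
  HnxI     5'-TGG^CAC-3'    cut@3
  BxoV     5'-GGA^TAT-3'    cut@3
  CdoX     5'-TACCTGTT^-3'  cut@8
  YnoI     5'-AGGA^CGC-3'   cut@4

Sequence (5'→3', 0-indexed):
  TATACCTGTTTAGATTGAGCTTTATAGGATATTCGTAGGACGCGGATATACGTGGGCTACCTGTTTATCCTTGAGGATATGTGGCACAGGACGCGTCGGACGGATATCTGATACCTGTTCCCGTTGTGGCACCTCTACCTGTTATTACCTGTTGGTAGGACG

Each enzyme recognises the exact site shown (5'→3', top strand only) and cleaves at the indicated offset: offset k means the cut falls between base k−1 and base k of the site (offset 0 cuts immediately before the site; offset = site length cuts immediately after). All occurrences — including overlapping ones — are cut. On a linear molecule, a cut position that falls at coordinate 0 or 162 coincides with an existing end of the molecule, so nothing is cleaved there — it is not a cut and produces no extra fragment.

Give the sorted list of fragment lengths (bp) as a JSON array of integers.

Per-enzyme occurrences:
  HnxI (TGGCAC, off=3): starts [81, 126] → cuts [84, 129]
  BxoV (GGATAT, off=3): starts [26, 43, 74, 101] → cuts [29, 46, 77, 104]
  CdoX (TACCTGTT, off=8): starts [2, 57, 111, 135, 145] → cuts [10, 65, 119, 143, 153]
  YnoI (AGGACGC, off=4): starts [36, 87] → cuts [40, 91]

All cut coordinates (distinct, sorted): [10, 29, 40, 46, 65, 77, 84, 91, 104, 119, 129, 143, 153]

Fragments:
  [0,10): 10 bp
  [10,29): 19 bp
  [29,40): 11 bp
  [40,46): 6 bp
  [46,65): 19 bp
  [65,77): 12 bp
  [77,84): 7 bp
  [84,91): 7 bp
  [91,104): 13 bp
  [104,119): 15 bp
  [119,129): 10 bp
  [129,143): 14 bp
  [143,153): 10 bp
  [153,162): 9 bp

[6,7,7,9,10,10,10,11,12,13,14,15,19,19]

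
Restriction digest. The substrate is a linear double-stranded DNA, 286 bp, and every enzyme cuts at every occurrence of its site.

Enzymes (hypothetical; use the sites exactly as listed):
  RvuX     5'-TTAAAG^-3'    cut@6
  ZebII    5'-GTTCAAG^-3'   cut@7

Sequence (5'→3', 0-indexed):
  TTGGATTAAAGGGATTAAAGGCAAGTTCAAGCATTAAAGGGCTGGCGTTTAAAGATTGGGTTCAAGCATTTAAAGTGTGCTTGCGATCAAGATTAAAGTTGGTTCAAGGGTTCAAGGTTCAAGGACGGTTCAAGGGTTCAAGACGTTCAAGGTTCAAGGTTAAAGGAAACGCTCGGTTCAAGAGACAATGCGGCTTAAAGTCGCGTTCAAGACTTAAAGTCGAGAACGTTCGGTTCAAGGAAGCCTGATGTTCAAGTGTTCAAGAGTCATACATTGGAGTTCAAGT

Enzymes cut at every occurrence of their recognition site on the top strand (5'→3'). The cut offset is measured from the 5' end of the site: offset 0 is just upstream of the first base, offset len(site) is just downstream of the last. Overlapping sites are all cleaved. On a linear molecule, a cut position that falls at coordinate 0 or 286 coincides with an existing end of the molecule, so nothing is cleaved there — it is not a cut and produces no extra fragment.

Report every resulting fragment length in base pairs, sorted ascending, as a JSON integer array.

Scan for sites:
  RvuX (TTAAAG, off=6): starts [5, 14, 33, 48, 69, 92, 159, 194, 213] → cuts [11, 20, 39, 54, 75, 98, 165, 200, 219]
  ZebII (GTTCAAG, off=7): starts [24, 59, 101, 109, 116, 127, 135, 144, 151, 175, 204, 232, 249, 257, 278] → cuts [31, 66, 108, 116, 123, 134, 142, 151, 158, 182, 211, 239, 256, 264, 285]

Pooled cuts: [11, 20, 31, 39, 54, 66, 75, 98, 108, 116, 123, 134, 142, 151, 158, 165, 182, 200, 211, 219, 239, 256, 264, 285]

Fragments:
  [0,11): 11 bp
  [11,20): 9 bp
  [20,31): 11 bp
  [31,39): 8 bp
  [39,54): 15 bp
  [54,66): 12 bp
  [66,75): 9 bp
  [75,98): 23 bp
  [98,108): 10 bp
  [108,116): 8 bp
  [116,123): 7 bp
  [123,134): 11 bp
  [134,142): 8 bp
  [142,151): 9 bp
  [151,158): 7 bp
  [158,165): 7 bp
  [165,182): 17 bp
  [182,200): 18 bp
  [200,211): 11 bp
  [211,219): 8 bp
  [219,239): 20 bp
  [239,256): 17 bp
  [256,264): 8 bp
  [264,285): 21 bp
  [285,286): 1 bp

[1,7,7,7,8,8,8,8,8,9,9,9,10,11,11,11,11,12,15,17,17,18,20,21,23]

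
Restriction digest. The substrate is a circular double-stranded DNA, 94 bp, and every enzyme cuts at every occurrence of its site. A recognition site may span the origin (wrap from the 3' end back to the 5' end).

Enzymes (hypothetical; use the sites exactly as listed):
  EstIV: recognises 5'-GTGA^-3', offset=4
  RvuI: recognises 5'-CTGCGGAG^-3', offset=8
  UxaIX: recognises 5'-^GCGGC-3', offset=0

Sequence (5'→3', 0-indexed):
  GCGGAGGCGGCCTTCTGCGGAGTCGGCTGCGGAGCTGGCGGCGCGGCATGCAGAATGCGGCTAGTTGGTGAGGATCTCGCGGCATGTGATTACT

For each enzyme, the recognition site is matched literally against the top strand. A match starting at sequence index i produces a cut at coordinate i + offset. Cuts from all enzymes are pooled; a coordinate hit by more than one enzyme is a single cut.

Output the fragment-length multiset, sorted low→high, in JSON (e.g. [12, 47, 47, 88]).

Site scan:
  EstIV (GTGA, off=4): starts [67, 85] → cuts [71, 89]
  RvuI (CTGCGGAG, off=8): starts [14, 26, 92] → cuts [6, 22, 34]
  UxaIX (GCGGC, off=0): starts [6, 37, 42, 56, 78] → cuts [6, 37, 42, 56, 78]

All cut coordinates (distinct, sorted): [6, 22, 34, 37, 42, 56, 71, 78, 89]

Fragments:
  6→22: 16 bp
  22→34: 12 bp
  34→37: 3 bp
  37→42: 5 bp
  42→56: 14 bp
  56→71: 15 bp
  71→78: 7 bp
  78→89: 11 bp
  89→6 (wrap): 94-89+6 = 11 bp

[3,5,7,11,11,12,14,15,16]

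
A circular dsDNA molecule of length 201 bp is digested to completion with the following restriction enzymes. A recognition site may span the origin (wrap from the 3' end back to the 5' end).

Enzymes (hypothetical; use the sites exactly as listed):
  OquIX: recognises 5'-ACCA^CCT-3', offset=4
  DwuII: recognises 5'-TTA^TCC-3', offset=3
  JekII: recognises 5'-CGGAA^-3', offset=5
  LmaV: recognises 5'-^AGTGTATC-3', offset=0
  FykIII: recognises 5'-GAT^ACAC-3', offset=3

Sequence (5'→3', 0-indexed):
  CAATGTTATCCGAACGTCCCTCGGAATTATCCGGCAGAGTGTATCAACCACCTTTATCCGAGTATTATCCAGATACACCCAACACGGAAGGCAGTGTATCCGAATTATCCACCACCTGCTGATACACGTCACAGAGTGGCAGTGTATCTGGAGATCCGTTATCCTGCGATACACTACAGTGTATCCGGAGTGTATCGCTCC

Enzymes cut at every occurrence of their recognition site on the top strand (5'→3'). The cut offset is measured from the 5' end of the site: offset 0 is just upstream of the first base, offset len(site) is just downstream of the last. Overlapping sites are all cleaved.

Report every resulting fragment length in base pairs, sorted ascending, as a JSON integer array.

Site scan:
  OquIX (ACCACCT, off=4): starts [46, 110] → cuts [50, 114]
  DwuII (TTATCC, off=3): starts [5, 26, 53, 64, 104, 158] → cuts [8, 29, 56, 67, 107, 161]
  JekII (CGGAA, off=5): starts [21, 84] → cuts [26, 89]
  LmaV (AGTGTATC, off=0): starts [37, 92, 140, 177, 188] → cuts [37, 92, 140, 177, 188]
  FykIII (GATACAC, off=3): starts [71, 120, 167] → cuts [74, 123, 170]

All cut coordinates (distinct, sorted): [8, 26, 29, 37, 50, 56, 67, 74, 89, 92, 107, 114, 123, 140, 161, 170, 177, 188]

Fragments:
  8→26: 18 bp
  26→29: 3 bp
  29→37: 8 bp
  37→50: 13 bp
  50→56: 6 bp
  56→67: 11 bp
  67→74: 7 bp
  74→89: 15 bp
  89→92: 3 bp
  92→107: 15 bp
  107→114: 7 bp
  114→123: 9 bp
  123→140: 17 bp
  140→161: 21 bp
  161→170: 9 bp
  170→177: 7 bp
  177→188: 11 bp
  188→8 (wrap): 201-188+8 = 21 bp

[3,3,6,7,7,7,8,9,9,11,11,13,15,15,17,18,21,21]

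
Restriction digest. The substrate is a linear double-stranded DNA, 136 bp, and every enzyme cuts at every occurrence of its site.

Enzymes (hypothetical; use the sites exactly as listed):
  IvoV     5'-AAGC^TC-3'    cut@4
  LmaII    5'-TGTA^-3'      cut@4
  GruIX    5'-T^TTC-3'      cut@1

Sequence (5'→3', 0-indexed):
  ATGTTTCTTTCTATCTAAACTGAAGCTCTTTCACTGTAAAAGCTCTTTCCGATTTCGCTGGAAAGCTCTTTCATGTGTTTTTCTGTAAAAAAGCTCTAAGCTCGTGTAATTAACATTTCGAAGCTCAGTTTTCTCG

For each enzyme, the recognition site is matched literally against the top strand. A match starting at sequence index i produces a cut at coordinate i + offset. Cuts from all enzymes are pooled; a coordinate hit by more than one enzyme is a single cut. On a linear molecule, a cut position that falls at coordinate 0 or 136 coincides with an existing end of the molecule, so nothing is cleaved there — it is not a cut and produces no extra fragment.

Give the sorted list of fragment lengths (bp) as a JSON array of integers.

[3,3,3,4,4,5,6,6,7,7,7,7,7,8,8,9,11,13,18]

Scan for sites:
  IvoV AAGCTC/4: at [22, 39, 62, 90, 97, 120] ⇒ [26, 43, 66, 94, 101, 124]
  LmaII TGTA/4: at [34, 83, 104] ⇒ [38, 87, 108]
  GruIX TTTC/1: at [3, 7, 28, 45, 52, 68, 79, 115, 129] ⇒ [4, 8, 29, 46, 53, 69, 80, 116, 130]

All cut coordinates (distinct, sorted): [4, 8, 26, 29, 38, 43, 46, 53, 66, 69, 80, 87, 94, 101, 108, 116, 124, 130]

Fragment lengths:
  [0,4): 4 bp
  [4,8): 4 bp
  [8,26): 18 bp
  [26,29): 3 bp
  [29,38): 9 bp
  [38,43): 5 bp
  [43,46): 3 bp
  [46,53): 7 bp
  [53,66): 13 bp
  [66,69): 3 bp
  [69,80): 11 bp
  [80,87): 7 bp
  [87,94): 7 bp
  [94,101): 7 bp
  [101,108): 7 bp
  [108,116): 8 bp
  [116,124): 8 bp
  [124,130): 6 bp
  [130,136): 6 bp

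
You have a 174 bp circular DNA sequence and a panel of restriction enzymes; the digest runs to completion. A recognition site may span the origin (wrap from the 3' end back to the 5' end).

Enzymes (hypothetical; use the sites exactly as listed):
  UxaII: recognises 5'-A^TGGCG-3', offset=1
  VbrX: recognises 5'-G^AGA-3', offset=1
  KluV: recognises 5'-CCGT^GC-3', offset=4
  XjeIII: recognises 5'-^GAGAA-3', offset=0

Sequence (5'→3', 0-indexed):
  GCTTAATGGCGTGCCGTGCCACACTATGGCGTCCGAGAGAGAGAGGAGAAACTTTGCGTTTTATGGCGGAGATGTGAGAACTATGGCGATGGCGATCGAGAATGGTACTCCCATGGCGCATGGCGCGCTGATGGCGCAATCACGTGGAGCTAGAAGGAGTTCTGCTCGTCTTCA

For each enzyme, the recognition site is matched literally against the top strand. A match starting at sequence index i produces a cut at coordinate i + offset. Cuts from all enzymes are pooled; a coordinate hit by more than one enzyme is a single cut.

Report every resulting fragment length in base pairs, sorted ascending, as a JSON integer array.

Scan for sites:
  UxaII ATGGCG/1: at [5, 25, 62, 82, 88, 112, 119, 130] ⇒ [6, 26, 63, 83, 89, 113, 120, 131]
  VbrX GAGA/1: at [34, 36, 38, 40, 45, 68, 75, 97] ⇒ [35, 37, 39, 41, 46, 69, 76, 98]
  KluV CCGTGC/4: at [13] ⇒ [17]
  XjeIII GAGAA/0: at [45, 75, 97] ⇒ [45, 75, 97]

All cut coordinates (distinct, sorted): [6, 17, 26, 35, 37, 39, 41, 45, 46, 63, 69, 75, 76, 83, 89, 97, 98, 113, 120, 131]

Fragment lengths:
  6→17: 11 bp
  17→26: 9 bp
  26→35: 9 bp
  35→37: 2 bp
  37→39: 2 bp
  39→41: 2 bp
  41→45: 4 bp
  45→46: 1 bp
  46→63: 17 bp
  63→69: 6 bp
  69→75: 6 bp
  75→76: 1 bp
  76→83: 7 bp
  83→89: 6 bp
  89→97: 8 bp
  97→98: 1 bp
  98→113: 15 bp
  113→120: 7 bp
  120→131: 11 bp
  131→6 (wrap): 174-131+6 = 49 bp

[1,1,1,2,2,2,4,6,6,6,7,7,8,9,9,11,11,15,17,49]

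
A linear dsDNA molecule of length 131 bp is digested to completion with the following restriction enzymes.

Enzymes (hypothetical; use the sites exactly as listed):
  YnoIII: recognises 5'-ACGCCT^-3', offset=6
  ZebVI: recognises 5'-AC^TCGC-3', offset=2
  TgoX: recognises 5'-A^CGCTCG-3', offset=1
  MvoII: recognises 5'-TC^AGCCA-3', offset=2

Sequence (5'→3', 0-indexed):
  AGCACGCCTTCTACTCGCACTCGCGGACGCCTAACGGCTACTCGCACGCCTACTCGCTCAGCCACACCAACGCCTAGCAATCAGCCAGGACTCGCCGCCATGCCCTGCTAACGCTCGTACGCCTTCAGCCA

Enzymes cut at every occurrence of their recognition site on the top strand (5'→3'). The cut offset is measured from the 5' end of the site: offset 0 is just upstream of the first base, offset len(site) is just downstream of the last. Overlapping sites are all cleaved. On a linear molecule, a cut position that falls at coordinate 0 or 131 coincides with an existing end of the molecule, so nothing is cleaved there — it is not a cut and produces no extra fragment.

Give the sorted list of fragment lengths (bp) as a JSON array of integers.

[2,2,5,5,6,6,7,9,9,9,10,12,13,16,20]

Scan for sites:
  YnoIII (ACGCCT, off=6): starts [3, 26, 45, 69, 118] → cuts [9, 32, 51, 75, 124]
  ZebVI (ACTCGC, off=2): starts [12, 18, 39, 51, 89] → cuts [14, 20, 41, 53, 91]
  TgoX (ACGCTCG, off=1): starts [110] → cuts [111]
  MvoII (TCAGCCA, off=2): starts [57, 80, 124] → cuts [59, 82, 126]

All cut coordinates (distinct, sorted): [9, 14, 20, 32, 41, 51, 53, 59, 75, 82, 91, 111, 124, 126]

Fragments:
  [0,9): 9 bp
  [9,14): 5 bp
  [14,20): 6 bp
  [20,32): 12 bp
  [32,41): 9 bp
  [41,51): 10 bp
  [51,53): 2 bp
  [53,59): 6 bp
  [59,75): 16 bp
  [75,82): 7 bp
  [82,91): 9 bp
  [91,111): 20 bp
  [111,124): 13 bp
  [124,126): 2 bp
  [126,131): 5 bp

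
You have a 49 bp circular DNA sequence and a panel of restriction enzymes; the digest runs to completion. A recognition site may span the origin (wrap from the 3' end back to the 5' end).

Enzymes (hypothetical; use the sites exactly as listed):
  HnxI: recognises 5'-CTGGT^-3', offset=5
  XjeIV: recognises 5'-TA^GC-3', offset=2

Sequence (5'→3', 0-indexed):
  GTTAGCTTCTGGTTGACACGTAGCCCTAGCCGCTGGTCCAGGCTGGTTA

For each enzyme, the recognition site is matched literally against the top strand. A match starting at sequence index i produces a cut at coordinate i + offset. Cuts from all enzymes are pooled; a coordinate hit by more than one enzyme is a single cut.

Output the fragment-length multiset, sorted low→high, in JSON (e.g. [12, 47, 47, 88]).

Site scan:
  HnxI (CTGGT, off=5): starts [8, 32, 42] → cuts [13, 37, 47]
  XjeIV (TAGC, off=2): starts [2, 20, 26] → cuts [4, 22, 28]

All cut coordinates (distinct, sorted): [4, 13, 22, 28, 37, 47]

Fragment lengths:
  4→13: 9 bp
  13→22: 9 bp
  22→28: 6 bp
  28→37: 9 bp
  37→47: 10 bp
  47→4 (wrap): 49-47+4 = 6 bp

[6,6,9,9,9,10]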